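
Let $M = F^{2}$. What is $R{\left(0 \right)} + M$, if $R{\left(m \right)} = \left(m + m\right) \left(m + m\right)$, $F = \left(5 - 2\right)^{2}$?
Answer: $81$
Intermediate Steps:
$F = 9$ ($F = 3^{2} = 9$)
$R{\left(m \right)} = 4 m^{2}$ ($R{\left(m \right)} = 2 m 2 m = 4 m^{2}$)
$M = 81$ ($M = 9^{2} = 81$)
$R{\left(0 \right)} + M = 4 \cdot 0^{2} + 81 = 4 \cdot 0 + 81 = 0 + 81 = 81$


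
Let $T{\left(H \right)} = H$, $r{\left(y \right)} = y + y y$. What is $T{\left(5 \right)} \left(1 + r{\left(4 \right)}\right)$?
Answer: $105$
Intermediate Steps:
$r{\left(y \right)} = y + y^{2}$
$T{\left(5 \right)} \left(1 + r{\left(4 \right)}\right) = 5 \left(1 + 4 \left(1 + 4\right)\right) = 5 \left(1 + 4 \cdot 5\right) = 5 \left(1 + 20\right) = 5 \cdot 21 = 105$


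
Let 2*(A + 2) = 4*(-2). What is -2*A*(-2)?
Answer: -24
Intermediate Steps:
A = -6 (A = -2 + (4*(-2))/2 = -2 + (½)*(-8) = -2 - 4 = -6)
-2*A*(-2) = -2*(-6)*(-2) = 12*(-2) = -24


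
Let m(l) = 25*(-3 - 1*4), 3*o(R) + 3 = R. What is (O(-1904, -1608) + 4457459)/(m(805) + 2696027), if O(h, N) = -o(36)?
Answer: 1114362/673963 ≈ 1.6534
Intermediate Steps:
o(R) = -1 + R/3
m(l) = -175 (m(l) = 25*(-3 - 4) = 25*(-7) = -175)
O(h, N) = -11 (O(h, N) = -(-1 + (⅓)*36) = -(-1 + 12) = -1*11 = -11)
(O(-1904, -1608) + 4457459)/(m(805) + 2696027) = (-11 + 4457459)/(-175 + 2696027) = 4457448/2695852 = 4457448*(1/2695852) = 1114362/673963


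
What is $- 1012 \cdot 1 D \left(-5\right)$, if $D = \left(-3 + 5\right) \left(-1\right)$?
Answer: $-10120$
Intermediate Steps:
$D = -2$ ($D = 2 \left(-1\right) = -2$)
$- 1012 \cdot 1 D \left(-5\right) = - 1012 \cdot 1 \left(-2\right) \left(-5\right) = - 1012 \left(\left(-2\right) \left(-5\right)\right) = \left(-1012\right) 10 = -10120$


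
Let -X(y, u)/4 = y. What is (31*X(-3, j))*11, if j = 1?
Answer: 4092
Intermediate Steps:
X(y, u) = -4*y
(31*X(-3, j))*11 = (31*(-4*(-3)))*11 = (31*12)*11 = 372*11 = 4092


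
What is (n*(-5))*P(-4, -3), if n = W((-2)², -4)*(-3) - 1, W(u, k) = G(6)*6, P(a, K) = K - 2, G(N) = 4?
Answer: -1825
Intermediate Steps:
P(a, K) = -2 + K
W(u, k) = 24 (W(u, k) = 4*6 = 24)
n = -73 (n = 24*(-3) - 1 = -72 - 1 = -73)
(n*(-5))*P(-4, -3) = (-73*(-5))*(-2 - 3) = 365*(-5) = -1825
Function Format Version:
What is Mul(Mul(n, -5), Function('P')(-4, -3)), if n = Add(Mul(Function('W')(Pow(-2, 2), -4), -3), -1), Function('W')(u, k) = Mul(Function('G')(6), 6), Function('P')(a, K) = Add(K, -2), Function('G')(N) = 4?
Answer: -1825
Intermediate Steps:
Function('P')(a, K) = Add(-2, K)
Function('W')(u, k) = 24 (Function('W')(u, k) = Mul(4, 6) = 24)
n = -73 (n = Add(Mul(24, -3), -1) = Add(-72, -1) = -73)
Mul(Mul(n, -5), Function('P')(-4, -3)) = Mul(Mul(-73, -5), Add(-2, -3)) = Mul(365, -5) = -1825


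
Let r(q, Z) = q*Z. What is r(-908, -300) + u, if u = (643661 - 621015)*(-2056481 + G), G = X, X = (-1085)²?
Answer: -19911358976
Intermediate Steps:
X = 1177225
G = 1177225
r(q, Z) = Z*q
u = -19911631376 (u = (643661 - 621015)*(-2056481 + 1177225) = 22646*(-879256) = -19911631376)
r(-908, -300) + u = -300*(-908) - 19911631376 = 272400 - 19911631376 = -19911358976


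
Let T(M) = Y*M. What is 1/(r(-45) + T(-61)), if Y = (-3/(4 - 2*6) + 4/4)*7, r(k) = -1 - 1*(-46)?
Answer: -8/4337 ≈ -0.0018446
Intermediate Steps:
r(k) = 45 (r(k) = -1 + 46 = 45)
Y = 77/8 (Y = (-3/(4 - 12) + 4*(¼))*7 = (-3/(-8) + 1)*7 = (-3*(-⅛) + 1)*7 = (3/8 + 1)*7 = (11/8)*7 = 77/8 ≈ 9.6250)
T(M) = 77*M/8
1/(r(-45) + T(-61)) = 1/(45 + (77/8)*(-61)) = 1/(45 - 4697/8) = 1/(-4337/8) = -8/4337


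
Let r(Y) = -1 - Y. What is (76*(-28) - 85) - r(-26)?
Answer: -2238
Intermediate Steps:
(76*(-28) - 85) - r(-26) = (76*(-28) - 85) - (-1 - 1*(-26)) = (-2128 - 85) - (-1 + 26) = -2213 - 1*25 = -2213 - 25 = -2238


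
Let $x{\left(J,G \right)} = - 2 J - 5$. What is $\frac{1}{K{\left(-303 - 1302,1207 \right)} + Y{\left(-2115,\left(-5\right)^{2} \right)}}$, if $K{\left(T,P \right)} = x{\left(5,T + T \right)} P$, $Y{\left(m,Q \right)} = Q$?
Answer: $- \frac{1}{18080} \approx -5.531 \cdot 10^{-5}$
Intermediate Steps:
$x{\left(J,G \right)} = -5 - 2 J$
$K{\left(T,P \right)} = - 15 P$ ($K{\left(T,P \right)} = \left(-5 - 10\right) P = - 15 P$)
$\frac{1}{K{\left(-303 - 1302,1207 \right)} + Y{\left(-2115,\left(-5\right)^{2} \right)}} = \frac{1}{\left(-15\right) 1207 + \left(-5\right)^{2}} = \frac{1}{-18105 + 25} = \frac{1}{-18080} = - \frac{1}{18080}$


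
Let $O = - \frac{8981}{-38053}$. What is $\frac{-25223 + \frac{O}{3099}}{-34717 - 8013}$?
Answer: $\frac{297445371910}{503898853431} \approx 0.59029$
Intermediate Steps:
$O = \frac{8981}{38053}$ ($O = \left(-8981\right) \left(- \frac{1}{38053}\right) = \frac{8981}{38053} \approx 0.23601$)
$\frac{-25223 + \frac{O}{3099}}{-34717 - 8013} = \frac{-25223 + \frac{8981}{38053 \cdot 3099}}{-34717 - 8013} = \frac{-25223 + \frac{8981}{38053} \cdot \frac{1}{3099}}{-42730} = \left(-25223 + \frac{8981}{117926247}\right) \left(- \frac{1}{42730}\right) = \left(- \frac{2974453719100}{117926247}\right) \left(- \frac{1}{42730}\right) = \frac{297445371910}{503898853431}$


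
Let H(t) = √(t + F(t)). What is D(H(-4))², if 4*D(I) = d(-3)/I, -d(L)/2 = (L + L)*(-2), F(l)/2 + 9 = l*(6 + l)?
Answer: -18/19 ≈ -0.94737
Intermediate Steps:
F(l) = -18 + 2*l*(6 + l) (F(l) = -18 + 2*(l*(6 + l)) = -18 + 2*l*(6 + l))
d(L) = 8*L (d(L) = -2*(L + L)*(-2) = -2*2*L*(-2) = -(-8)*L = 8*L)
H(t) = √(-18 + 2*t² + 13*t) (H(t) = √(t + (-18 + 2*t² + 12*t)) = √(-18 + 2*t² + 13*t))
D(I) = -6/I (D(I) = ((8*(-3))/I)/4 = (-24/I)/4 = -6/I)
D(H(-4))² = (-6/√(-18 + 2*(-4)² + 13*(-4)))² = (-6/√(-18 + 2*16 - 52))² = (-6/√(-18 + 32 - 52))² = (-6*(-I*√38/38))² = (-(-3)*I*√38/19)² = (3*I*√38/19)² = -18/19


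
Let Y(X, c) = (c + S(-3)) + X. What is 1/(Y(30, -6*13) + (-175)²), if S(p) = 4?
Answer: 1/30581 ≈ 3.2700e-5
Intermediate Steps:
Y(X, c) = 4 + X + c (Y(X, c) = (c + 4) + X = (4 + c) + X = 4 + X + c)
1/(Y(30, -6*13) + (-175)²) = 1/((4 + 30 - 6*13) + (-175)²) = 1/((4 + 30 - 78) + 30625) = 1/(-44 + 30625) = 1/30581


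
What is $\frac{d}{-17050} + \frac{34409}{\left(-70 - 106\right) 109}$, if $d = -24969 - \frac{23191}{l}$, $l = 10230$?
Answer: $- \frac{25022734529}{76047774000} \approx -0.32904$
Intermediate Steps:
$d = - \frac{255456061}{10230}$ ($d = -24969 - \frac{23191}{10230} = - \frac{255456061}{10230} \approx -24971.0$)
$\frac{d}{-17050} + \frac{34409}{\left(-70 - 106\right) 109} = - \frac{255456061}{10230 \left(-17050\right)} + \frac{34409}{\left(-70 - 106\right) 109} = \left(- \frac{255456061}{10230}\right) \left(- \frac{1}{17050}\right) + \frac{34409}{\left(-176\right) 109} = \frac{255456061}{174421500} + \frac{34409}{-19184} = \frac{255456061}{174421500} + 34409 \left(- \frac{1}{19184}\right) = \frac{255456061}{174421500} - \frac{34409}{19184} = - \frac{25022734529}{76047774000}$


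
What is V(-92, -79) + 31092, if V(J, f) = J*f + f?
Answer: 38281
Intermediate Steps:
V(J, f) = f + J*f
V(-92, -79) + 31092 = -79*(1 - 92) + 31092 = -79*(-91) + 31092 = 7189 + 31092 = 38281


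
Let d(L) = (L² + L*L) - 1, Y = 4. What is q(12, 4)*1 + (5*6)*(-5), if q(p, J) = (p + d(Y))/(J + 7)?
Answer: -1607/11 ≈ -146.09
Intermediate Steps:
d(L) = -1 + 2*L² (d(L) = (L² + L²) - 1 = 2*L² - 1 = -1 + 2*L²)
q(p, J) = (31 + p)/(7 + J) (q(p, J) = (p + (-1 + 2*4²))/(J + 7) = (p + (-1 + 2*16))/(7 + J) = (p + (-1 + 32))/(7 + J) = (p + 31)/(7 + J) = (31 + p)/(7 + J))
q(12, 4)*1 + (5*6)*(-5) = ((31 + 12)/(7 + 4))*1 + (5*6)*(-5) = (43/11)*1 + 30*(-5) = ((1/11)*43)*1 - 150 = (43/11)*1 - 150 = 43/11 - 150 = -1607/11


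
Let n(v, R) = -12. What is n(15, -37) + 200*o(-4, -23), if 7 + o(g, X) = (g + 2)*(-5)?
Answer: 588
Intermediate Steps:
o(g, X) = -17 - 5*g (o(g, X) = -7 + (g + 2)*(-5) = -7 + (2 + g)*(-5) = -7 + (-10 - 5*g) = -17 - 5*g)
n(15, -37) + 200*o(-4, -23) = -12 + 200*(-17 - 5*(-4)) = -12 + 200*(-17 + 20) = -12 + 200*3 = -12 + 600 = 588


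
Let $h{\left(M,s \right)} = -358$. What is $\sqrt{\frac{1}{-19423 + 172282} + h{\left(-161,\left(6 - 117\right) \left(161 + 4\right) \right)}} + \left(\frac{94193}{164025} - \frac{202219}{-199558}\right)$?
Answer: $\frac{51965938169}{32732500950} + \frac{i \sqrt{8364982696539}}{152859} \approx 1.5876 + 18.921 i$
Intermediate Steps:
$\sqrt{\frac{1}{-19423 + 172282} + h{\left(-161,\left(6 - 117\right) \left(161 + 4\right) \right)}} + \left(\frac{94193}{164025} - \frac{202219}{-199558}\right) = \sqrt{\frac{1}{-19423 + 172282} - 358} + \left(\frac{94193}{164025} - \frac{202219}{-199558}\right) = \sqrt{\frac{1}{152859} - 358} + \left(94193 \cdot \frac{1}{164025} - - \frac{202219}{199558}\right) = \sqrt{\frac{1}{152859} - 358} + \left(\frac{94193}{164025} + \frac{202219}{199558}\right) = \sqrt{- \frac{54723521}{152859}} + \frac{51965938169}{32732500950} = \frac{i \sqrt{8364982696539}}{152859} + \frac{51965938169}{32732500950} = \frac{51965938169}{32732500950} + \frac{i \sqrt{8364982696539}}{152859}$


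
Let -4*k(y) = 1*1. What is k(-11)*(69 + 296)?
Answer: -365/4 ≈ -91.250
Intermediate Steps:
k(y) = -1/4
k(-11)*(69 + 296) = -(69 + 296)/4 = -1/4*365 = -365/4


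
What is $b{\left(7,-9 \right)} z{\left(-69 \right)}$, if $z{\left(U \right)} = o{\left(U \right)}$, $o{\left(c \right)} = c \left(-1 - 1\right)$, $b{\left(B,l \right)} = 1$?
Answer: $138$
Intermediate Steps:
$o{\left(c \right)} = - 2 c$ ($o{\left(c \right)} = c \left(-2\right) = - 2 c$)
$z{\left(U \right)} = - 2 U$
$b{\left(7,-9 \right)} z{\left(-69 \right)} = 1 \left(\left(-2\right) \left(-69\right)\right) = 1 \cdot 138 = 138$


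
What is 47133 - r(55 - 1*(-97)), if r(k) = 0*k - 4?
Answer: 47137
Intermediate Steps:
r(k) = -4 (r(k) = 0 - 4 = -4)
47133 - r(55 - 1*(-97)) = 47133 - 1*(-4) = 47133 + 4 = 47137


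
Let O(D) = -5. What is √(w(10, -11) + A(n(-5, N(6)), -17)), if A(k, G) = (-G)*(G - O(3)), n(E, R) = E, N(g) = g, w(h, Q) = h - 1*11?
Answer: I*√205 ≈ 14.318*I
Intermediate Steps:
w(h, Q) = -11 + h (w(h, Q) = h - 11 = -11 + h)
A(k, G) = -G*(5 + G) (A(k, G) = (-G)*(G - 1*(-5)) = (-G)*(G + 5) = (-G)*(5 + G) = -G*(5 + G))
√(w(10, -11) + A(n(-5, N(6)), -17)) = √((-11 + 10) - 1*(-17)*(5 - 17)) = √(-1 - 1*(-17)*(-12)) = √(-1 - 204) = √(-205) = I*√205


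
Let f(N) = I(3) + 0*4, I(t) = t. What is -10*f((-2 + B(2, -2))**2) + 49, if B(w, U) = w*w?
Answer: 19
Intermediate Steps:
B(w, U) = w**2
f(N) = 3 (f(N) = 3 + 0*4 = 3 + 0 = 3)
-10*f((-2 + B(2, -2))**2) + 49 = -10*3 + 49 = -30 + 49 = 19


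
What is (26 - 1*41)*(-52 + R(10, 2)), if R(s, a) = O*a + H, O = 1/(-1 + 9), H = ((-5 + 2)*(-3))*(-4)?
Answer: 5265/4 ≈ 1316.3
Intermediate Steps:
H = -36 (H = -3*(-3)*(-4) = 9*(-4) = -36)
O = 1/8 ≈ 0.12500
R(s, a) = -36 + a/8 (R(s, a) = a/8 - 36 = -36 + a/8)
(26 - 1*41)*(-52 + R(10, 2)) = (26 - 1*41)*(-52 + (-36 + (1/8)*2)) = (26 - 41)*(-52 + (-36 + 1/4)) = -15*(-52 - 143/4) = -15*(-351/4) = 5265/4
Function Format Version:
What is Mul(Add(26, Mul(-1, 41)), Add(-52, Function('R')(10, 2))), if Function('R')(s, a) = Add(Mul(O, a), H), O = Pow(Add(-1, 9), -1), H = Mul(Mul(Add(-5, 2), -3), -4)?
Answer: Rational(5265, 4) ≈ 1316.3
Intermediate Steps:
H = -36 (H = Mul(Mul(-3, -3), -4) = Mul(9, -4) = -36)
O = Rational(1, 8) (O = Pow(8, -1) = Rational(1, 8) ≈ 0.12500)
Function('R')(s, a) = Add(-36, Mul(Rational(1, 8), a)) (Function('R')(s, a) = Add(Mul(Rational(1, 8), a), -36) = Add(-36, Mul(Rational(1, 8), a)))
Mul(Add(26, Mul(-1, 41)), Add(-52, Function('R')(10, 2))) = Mul(Add(26, Mul(-1, 41)), Add(-52, Add(-36, Mul(Rational(1, 8), 2)))) = Mul(Add(26, -41), Add(-52, Add(-36, Rational(1, 4)))) = Mul(-15, Add(-52, Rational(-143, 4))) = Mul(-15, Rational(-351, 4)) = Rational(5265, 4)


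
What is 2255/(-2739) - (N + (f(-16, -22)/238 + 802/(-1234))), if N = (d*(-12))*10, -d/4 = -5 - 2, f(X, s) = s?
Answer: 61427138999/18282327 ≈ 3359.9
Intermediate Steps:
d = 28 (d = -4*(-5 - 2) = -4*(-7) = 28)
N = -3360 (N = (28*(-12))*10 = -336*10 = -3360)
2255/(-2739) - (N + (f(-16, -22)/238 + 802/(-1234))) = 2255/(-2739) - (-3360 + (-22/238 + 802/(-1234))) = 2255*(-1/2739) - (-3360 + (-22*1/238 + 802*(-1/1234))) = -205/249 - (-3360 + (-11/119 - 401/617)) = -205/249 - (-3360 - 54506/73423) = -205/249 - 1*(-246755786/73423) = -205/249 + 246755786/73423 = 61427138999/18282327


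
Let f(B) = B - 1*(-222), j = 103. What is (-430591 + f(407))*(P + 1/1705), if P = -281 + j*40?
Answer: -2814314551152/1705 ≈ -1.6506e+9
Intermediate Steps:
f(B) = 222 + B (f(B) = B + 222 = 222 + B)
P = 3839 (P = -281 + 103*40 = -281 + 4120 = 3839)
(-430591 + f(407))*(P + 1/1705) = (-430591 + (222 + 407))*(3839 + 1/1705) = (-430591 + 629)*(3839 + 1/1705) = -429962*6545496/1705 = -2814314551152/1705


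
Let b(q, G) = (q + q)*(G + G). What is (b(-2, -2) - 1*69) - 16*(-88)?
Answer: 1355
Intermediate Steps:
b(q, G) = 4*G*q (b(q, G) = (2*q)*(2*G) = 4*G*q)
(b(-2, -2) - 1*69) - 16*(-88) = (4*(-2)*(-2) - 1*69) - 16*(-88) = (16 - 69) + 1408 = -53 + 1408 = 1355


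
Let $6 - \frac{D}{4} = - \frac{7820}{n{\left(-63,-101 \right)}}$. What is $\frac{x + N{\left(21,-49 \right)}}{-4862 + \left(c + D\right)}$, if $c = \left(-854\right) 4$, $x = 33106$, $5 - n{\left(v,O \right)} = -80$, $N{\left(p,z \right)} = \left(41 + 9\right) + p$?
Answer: $- \frac{33177}{7886} \approx -4.2071$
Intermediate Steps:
$N{\left(p,z \right)} = 50 + p$
$n{\left(v,O \right)} = 85$ ($n{\left(v,O \right)} = 5 - -80 = 5 + 80 = 85$)
$c = -3416$
$D = 392$ ($D = 24 - 4 \left(- \frac{7820}{85}\right) = 24 - 4 \left(\left(-7820\right) \frac{1}{85}\right) = 24 - -368 = 24 + 368 = 392$)
$\frac{x + N{\left(21,-49 \right)}}{-4862 + \left(c + D\right)} = \frac{33106 + \left(50 + 21\right)}{-4862 + \left(-3416 + 392\right)} = \frac{33106 + 71}{-4862 - 3024} = \frac{33177}{-7886} = 33177 \left(- \frac{1}{7886}\right) = - \frac{33177}{7886}$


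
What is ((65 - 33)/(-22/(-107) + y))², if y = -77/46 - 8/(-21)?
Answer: 10940111917056/12631736881 ≈ 866.08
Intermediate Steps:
y = -1249/966 (y = -77*1/46 - 8*(-1/21) = -77/46 + 8/21 = -1249/966 ≈ -1.2930)
((65 - 33)/(-22/(-107) + y))² = ((65 - 33)/(-22/(-107) - 1249/966))² = (32/(-22*(-1/107) - 1249/966))² = (32/(22/107 - 1249/966))² = (32/(-112391/103362))² = (32*(-103362/112391))² = (-3307584/112391)² = 10940111917056/12631736881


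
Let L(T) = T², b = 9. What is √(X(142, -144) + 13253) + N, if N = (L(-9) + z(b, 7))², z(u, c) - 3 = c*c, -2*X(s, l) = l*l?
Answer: 17689 + √2885 ≈ 17743.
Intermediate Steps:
X(s, l) = -l²/2 (X(s, l) = -l*l/2 = -l²/2)
z(u, c) = 3 + c² (z(u, c) = 3 + c*c = 3 + c²)
N = 17689 (N = ((-9)² + (3 + 7²))² = (81 + (3 + 49))² = (81 + 52)² = 133² = 17689)
√(X(142, -144) + 13253) + N = √(-½*(-144)² + 13253) + 17689 = √(-½*20736 + 13253) + 17689 = √(-10368 + 13253) + 17689 = √2885 + 17689 = 17689 + √2885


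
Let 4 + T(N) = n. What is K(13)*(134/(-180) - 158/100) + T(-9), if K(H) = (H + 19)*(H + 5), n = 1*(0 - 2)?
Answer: -33622/25 ≈ -1344.9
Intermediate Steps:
n = -2 (n = 1*(-2) = -2)
T(N) = -6 (T(N) = -4 - 2 = -6)
K(H) = (5 + H)*(19 + H) (K(H) = (19 + H)*(5 + H) = (5 + H)*(19 + H))
K(13)*(134/(-180) - 158/100) + T(-9) = (95 + 13² + 24*13)*(134/(-180) - 158/100) - 6 = (95 + 169 + 312)*(134*(-1/180) - 158*1/100) - 6 = 576*(-67/90 - 79/50) - 6 = 576*(-523/225) - 6 = -33472/25 - 6 = -33622/25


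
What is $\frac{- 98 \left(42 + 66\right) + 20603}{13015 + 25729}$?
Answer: $\frac{10019}{38744} \approx 0.25859$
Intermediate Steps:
$\frac{- 98 \left(42 + 66\right) + 20603}{13015 + 25729} = \frac{\left(-98\right) 108 + 20603}{38744} = \left(-10584 + 20603\right) \frac{1}{38744} = 10019 \cdot \frac{1}{38744} = \frac{10019}{38744}$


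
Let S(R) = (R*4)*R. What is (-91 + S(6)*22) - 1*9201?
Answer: -6124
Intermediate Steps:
S(R) = 4*R² (S(R) = (4*R)*R = 4*R²)
(-91 + S(6)*22) - 1*9201 = (-91 + (4*6²)*22) - 1*9201 = (-91 + (4*36)*22) - 9201 = (-91 + 144*22) - 9201 = (-91 + 3168) - 9201 = 3077 - 9201 = -6124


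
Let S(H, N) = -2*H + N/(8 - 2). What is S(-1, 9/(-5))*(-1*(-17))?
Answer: 289/10 ≈ 28.900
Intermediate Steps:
S(H, N) = -2*H + N/6
S(-1, 9/(-5))*(-1*(-17)) = (-2*(-1) + (9/(-5))/6)*(-1*(-17)) = (2 + (9*(-⅕))/6)*17 = (2 + (⅙)*(-9/5))*17 = (2 - 3/10)*17 = (17/10)*17 = 289/10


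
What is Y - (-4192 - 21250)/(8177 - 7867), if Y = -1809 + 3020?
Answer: 200426/155 ≈ 1293.1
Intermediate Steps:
Y = 1211
Y - (-4192 - 21250)/(8177 - 7867) = 1211 - (-4192 - 21250)/(8177 - 7867) = 1211 - (-25442)/310 = 1211 - 1*(-12721/155) = 1211 + 12721/155 = 200426/155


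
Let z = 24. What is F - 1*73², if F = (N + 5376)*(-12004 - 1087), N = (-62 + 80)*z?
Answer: -76037857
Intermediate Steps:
N = 432 (N = (-62 + 80)*24 = 18*24 = 432)
F = -76032528 (F = (432 + 5376)*(-12004 - 1087) = 5808*(-13091) = -76032528)
F - 1*73² = -76032528 - 1*73² = -76032528 - 1*5329 = -76032528 - 5329 = -76037857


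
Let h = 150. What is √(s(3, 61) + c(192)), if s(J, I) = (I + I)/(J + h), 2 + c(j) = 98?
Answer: √251770/51 ≈ 9.8386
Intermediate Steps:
c(j) = 96 (c(j) = -2 + 98 = 96)
s(J, I) = 2*I/(150 + J) (s(J, I) = (I + I)/(J + 150) = (2*I)/(150 + J) = 2*I/(150 + J))
√(s(3, 61) + c(192)) = √(2*61/(150 + 3) + 96) = √(2*61/153 + 96) = √(2*61*(1/153) + 96) = √(122/153 + 96) = √(14810/153) = √251770/51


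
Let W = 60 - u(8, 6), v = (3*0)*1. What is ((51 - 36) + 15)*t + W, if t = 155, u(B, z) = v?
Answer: 4710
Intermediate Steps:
v = 0 (v = 0*1 = 0)
u(B, z) = 0
W = 60 (W = 60 - 1*0 = 60 + 0 = 60)
((51 - 36) + 15)*t + W = ((51 - 36) + 15)*155 + 60 = (15 + 15)*155 + 60 = 30*155 + 60 = 4650 + 60 = 4710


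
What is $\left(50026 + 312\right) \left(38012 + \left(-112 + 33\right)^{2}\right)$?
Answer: $2227607514$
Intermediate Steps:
$\left(50026 + 312\right) \left(38012 + \left(-112 + 33\right)^{2}\right) = 50338 \left(38012 + \left(-79\right)^{2}\right) = 50338 \left(38012 + 6241\right) = 50338 \cdot 44253 = 2227607514$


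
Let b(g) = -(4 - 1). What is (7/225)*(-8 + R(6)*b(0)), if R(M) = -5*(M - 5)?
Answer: 49/225 ≈ 0.21778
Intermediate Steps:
R(M) = 25 - 5*M (R(M) = -5*(-5 + M) = 25 - 5*M)
b(g) = -3 (b(g) = -1*3 = -3)
(7/225)*(-8 + R(6)*b(0)) = (7/225)*(-8 + (25 - 5*6)*(-3)) = (7*(1/225))*(-8 + (25 - 30)*(-3)) = 7*(-8 - 5*(-3))/225 = 7*(-8 + 15)/225 = (7/225)*7 = 49/225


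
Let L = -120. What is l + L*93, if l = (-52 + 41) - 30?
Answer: -11201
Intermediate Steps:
l = -41 (l = -11 - 30 = -41)
l + L*93 = -41 - 120*93 = -41 - 11160 = -11201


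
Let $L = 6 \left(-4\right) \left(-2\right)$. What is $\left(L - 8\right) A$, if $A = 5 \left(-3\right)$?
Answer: $-600$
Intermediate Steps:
$A = -15$
$L = 48$ ($L = \left(-24\right) \left(-2\right) = 48$)
$\left(L - 8\right) A = \left(48 - 8\right) \left(-15\right) = 40 \left(-15\right) = -600$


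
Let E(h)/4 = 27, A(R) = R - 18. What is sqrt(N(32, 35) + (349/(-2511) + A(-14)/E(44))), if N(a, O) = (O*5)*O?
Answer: sqrt(476742242)/279 ≈ 78.260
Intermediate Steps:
A(R) = -18 + R
E(h) = 108 (E(h) = 4*27 = 108)
N(a, O) = 5*O**2 (N(a, O) = (5*O)*O = 5*O**2)
sqrt(N(32, 35) + (349/(-2511) + A(-14)/E(44))) = sqrt(5*35**2 + (349/(-2511) + (-18 - 14)/108)) = sqrt(5*1225 + (349*(-1/2511) - 32*1/108)) = sqrt(6125 + (-349/2511 - 8/27)) = sqrt(6125 - 1093/2511) = sqrt(15378782/2511) = sqrt(476742242)/279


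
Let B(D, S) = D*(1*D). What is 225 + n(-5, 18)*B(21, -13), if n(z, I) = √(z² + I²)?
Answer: 225 + 441*√349 ≈ 8463.6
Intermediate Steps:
B(D, S) = D² (B(D, S) = D*D = D²)
n(z, I) = √(I² + z²)
225 + n(-5, 18)*B(21, -13) = 225 + √(18² + (-5)²)*21² = 225 + √(324 + 25)*441 = 225 + √349*441 = 225 + 441*√349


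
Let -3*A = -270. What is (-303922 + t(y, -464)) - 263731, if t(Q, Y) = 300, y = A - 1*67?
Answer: -567353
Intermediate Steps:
A = 90 (A = -⅓*(-270) = 90)
y = 23 (y = 90 - 1*67 = 90 - 67 = 23)
(-303922 + t(y, -464)) - 263731 = (-303922 + 300) - 263731 = -303622 - 263731 = -567353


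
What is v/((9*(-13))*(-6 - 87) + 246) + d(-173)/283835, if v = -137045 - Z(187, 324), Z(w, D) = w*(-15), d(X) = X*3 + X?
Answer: -38109710284/3158232045 ≈ -12.067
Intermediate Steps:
d(X) = 4*X (d(X) = 3*X + X = 4*X)
Z(w, D) = -15*w
v = -134240 (v = -137045 - (-15)*187 = -137045 - 1*(-2805) = -137045 + 2805 = -134240)
v/((9*(-13))*(-6 - 87) + 246) + d(-173)/283835 = -134240/((9*(-13))*(-6 - 87) + 246) + (4*(-173))/283835 = -134240/(-117*(-93) + 246) - 692*1/283835 = -134240/(10881 + 246) - 692/283835 = -134240/11127 - 692/283835 = -38109710284/3158232045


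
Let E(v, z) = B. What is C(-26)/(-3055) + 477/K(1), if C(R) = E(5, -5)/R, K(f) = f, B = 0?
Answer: 477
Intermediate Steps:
E(v, z) = 0
C(R) = 0 (C(R) = 0/R = 0)
C(-26)/(-3055) + 477/K(1) = 0/(-3055) + 477/1 = 0*(-1/3055) + 477*1 = 0 + 477 = 477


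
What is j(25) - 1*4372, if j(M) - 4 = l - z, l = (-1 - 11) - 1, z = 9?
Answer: -4390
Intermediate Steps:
l = -13 (l = -12 - 1 = -13)
j(M) = -18 (j(M) = 4 + (-13 - 1*9) = 4 + (-13 - 9) = 4 - 22 = -18)
j(25) - 1*4372 = -18 - 1*4372 = -18 - 4372 = -4390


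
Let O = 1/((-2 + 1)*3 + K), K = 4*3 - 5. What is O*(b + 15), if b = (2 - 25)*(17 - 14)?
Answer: -27/2 ≈ -13.500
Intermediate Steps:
K = 7 (K = 12 - 5 = 7)
b = -69 (b = -23*3 = -69)
O = 1/4 (O = 1/((-2 + 1)*3 + 7) = 1/(-1*3 + 7) = 1/(-3 + 7) = 1/4 ≈ 0.25000)
O*(b + 15) = (-69 + 15)/4 = (1/4)*(-54) = -27/2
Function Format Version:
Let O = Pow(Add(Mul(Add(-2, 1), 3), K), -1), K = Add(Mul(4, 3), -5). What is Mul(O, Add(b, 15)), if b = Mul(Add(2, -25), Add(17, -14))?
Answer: Rational(-27, 2) ≈ -13.500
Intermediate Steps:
K = 7 (K = Add(12, -5) = 7)
b = -69 (b = Mul(-23, 3) = -69)
O = Rational(1, 4) (O = Pow(Add(Mul(Add(-2, 1), 3), 7), -1) = Pow(Add(Mul(-1, 3), 7), -1) = Pow(Add(-3, 7), -1) = Pow(4, -1) = Rational(1, 4) ≈ 0.25000)
Mul(O, Add(b, 15)) = Mul(Rational(1, 4), Add(-69, 15)) = Mul(Rational(1, 4), -54) = Rational(-27, 2)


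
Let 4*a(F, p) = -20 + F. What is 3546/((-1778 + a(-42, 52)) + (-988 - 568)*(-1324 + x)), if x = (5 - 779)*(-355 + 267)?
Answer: -7092/207847843 ≈ -3.4121e-5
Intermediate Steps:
x = 68112 (x = -774*(-88) = 68112)
a(F, p) = -5 + F/4 (a(F, p) = (-20 + F)/4 = -5 + F/4)
3546/((-1778 + a(-42, 52)) + (-988 - 568)*(-1324 + x)) = 3546/((-1778 + (-5 + (¼)*(-42))) + (-988 - 568)*(-1324 + 68112)) = 3546/((-1778 + (-5 - 21/2)) - 1556*66788) = 3546/((-1778 - 31/2) - 103922128) = 3546/(-3587/2 - 103922128) = 3546/(-207847843/2) = 3546*(-2/207847843) = -7092/207847843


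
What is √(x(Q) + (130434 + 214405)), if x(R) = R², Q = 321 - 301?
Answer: √345239 ≈ 587.57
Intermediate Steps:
Q = 20
√(x(Q) + (130434 + 214405)) = √(20² + (130434 + 214405)) = √(400 + 344839) = √345239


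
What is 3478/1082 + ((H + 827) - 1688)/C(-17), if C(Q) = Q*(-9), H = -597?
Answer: -58079/9197 ≈ -6.3150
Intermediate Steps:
C(Q) = -9*Q
3478/1082 + ((H + 827) - 1688)/C(-17) = 3478/1082 + ((-597 + 827) - 1688)/((-9*(-17))) = 3478*(1/1082) + (230 - 1688)/153 = 1739/541 - 1458*1/153 = 1739/541 - 162/17 = -58079/9197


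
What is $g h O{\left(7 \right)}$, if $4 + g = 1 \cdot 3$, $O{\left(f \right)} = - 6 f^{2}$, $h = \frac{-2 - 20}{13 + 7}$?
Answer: $- \frac{1617}{5} \approx -323.4$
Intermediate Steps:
$h = - \frac{11}{10}$ ($h = - \frac{22}{20} = \left(-22\right) \frac{1}{20} = - \frac{11}{10} \approx -1.1$)
$g = -1$ ($g = -4 + 1 \cdot 3 = -4 + 3 = -1$)
$g h O{\left(7 \right)} = \left(-1\right) \left(- \frac{11}{10}\right) \left(- 6 \cdot 7^{2}\right) = \frac{11 \left(\left(-6\right) 49\right)}{10} = \frac{11}{10} \left(-294\right) = - \frac{1617}{5}$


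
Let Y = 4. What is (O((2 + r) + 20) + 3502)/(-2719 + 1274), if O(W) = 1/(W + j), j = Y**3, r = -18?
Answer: -238137/98260 ≈ -2.4235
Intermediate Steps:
j = 64 (j = 4**3 = 64)
O(W) = 1/(64 + W) (O(W) = 1/(W + 64) = 1/(64 + W))
(O((2 + r) + 20) + 3502)/(-2719 + 1274) = (1/(64 + ((2 - 18) + 20)) + 3502)/(-2719 + 1274) = (1/(64 + (-16 + 20)) + 3502)/(-1445) = (1/(64 + 4) + 3502)*(-1/1445) = (1/68 + 3502)*(-1/1445) = (238137/68)*(-1/1445) = -238137/98260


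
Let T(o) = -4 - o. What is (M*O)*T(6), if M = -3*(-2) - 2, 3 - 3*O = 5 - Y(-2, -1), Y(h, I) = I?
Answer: 40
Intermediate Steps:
O = -1 (O = 1 - (5 - 1*(-1))/3 = 1 - (5 + 1)/3 = 1 - 1/3*6 = 1 - 2 = -1)
M = 4 (M = 6 - 2 = 4)
(M*O)*T(6) = (4*(-1))*(-4 - 1*6) = -4*(-4 - 6) = -4*(-10) = 40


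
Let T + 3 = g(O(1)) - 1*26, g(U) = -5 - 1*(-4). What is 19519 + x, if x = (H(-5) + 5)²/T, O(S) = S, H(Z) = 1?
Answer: 97589/5 ≈ 19518.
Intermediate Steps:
g(U) = -1 (g(U) = -5 + 4 = -1)
T = -30 (T = -3 + (-1 - 1*26) = -3 + (-1 - 26) = -3 - 27 = -30)
x = -6/5 (x = (1 + 5)²/(-30) = 6²*(-1/30) = 36*(-1/30) = -6/5 ≈ -1.2000)
19519 + x = 19519 - 6/5 = 97589/5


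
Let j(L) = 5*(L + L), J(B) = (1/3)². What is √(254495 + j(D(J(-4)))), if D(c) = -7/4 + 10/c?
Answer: √1021510/2 ≈ 505.35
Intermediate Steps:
J(B) = ⅑ (J(B) = (⅓)² = ⅑)
D(c) = -7/4 + 10/c (D(c) = -7*¼ + 10/c = -7/4 + 10/c)
j(L) = 10*L (j(L) = 5*(2*L) = 10*L)
√(254495 + j(D(J(-4)))) = √(254495 + 10*(-7/4 + 10/(⅑))) = √(254495 + 10*(-7/4 + 10*9)) = √(254495 + 10*(-7/4 + 90)) = √(254495 + 10*(353/4)) = √(254495 + 1765/2) = √(510755/2) = √1021510/2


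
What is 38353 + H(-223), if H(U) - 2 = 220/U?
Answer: 8552945/223 ≈ 38354.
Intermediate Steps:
H(U) = 2 + 220/U
38353 + H(-223) = 38353 + (2 + 220/(-223)) = 38353 + (2 + 220*(-1/223)) = 38353 + (2 - 220/223) = 38353 + 226/223 = 8552945/223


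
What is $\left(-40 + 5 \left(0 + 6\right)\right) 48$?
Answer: $-480$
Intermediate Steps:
$\left(-40 + 5 \left(0 + 6\right)\right) 48 = \left(-40 + 5 \cdot 6\right) 48 = \left(-40 + 30\right) 48 = \left(-10\right) 48 = -480$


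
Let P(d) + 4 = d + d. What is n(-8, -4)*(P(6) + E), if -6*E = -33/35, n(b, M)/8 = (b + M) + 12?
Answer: 0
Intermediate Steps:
n(b, M) = 96 + 8*M + 8*b (n(b, M) = 8*((b + M) + 12) = 8*((M + b) + 12) = 8*(12 + M + b) = 96 + 8*M + 8*b)
P(d) = -4 + 2*d (P(d) = -4 + (d + d) = -4 + 2*d)
E = 11/70 (E = -(-11)/(2*35) = -1/6*(-33/35) = 11/70 ≈ 0.15714)
n(-8, -4)*(P(6) + E) = (96 + 8*(-4) + 8*(-8))*((-4 + 2*6) + 11/70) = (96 - 32 - 64)*((-4 + 12) + 11/70) = 0*(8 + 11/70) = 0*(571/70) = 0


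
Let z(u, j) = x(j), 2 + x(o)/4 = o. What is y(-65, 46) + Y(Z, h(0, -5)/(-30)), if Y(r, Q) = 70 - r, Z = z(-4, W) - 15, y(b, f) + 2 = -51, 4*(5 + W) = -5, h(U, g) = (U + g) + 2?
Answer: 65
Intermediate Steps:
h(U, g) = 2 + U + g
x(o) = -8 + 4*o
W = -25/4 (W = -5 + (¼)*(-5) = -5 - 5/4 = -25/4 ≈ -6.2500)
z(u, j) = -8 + 4*j
y(b, f) = -53 (y(b, f) = -2 - 51 = -53)
Z = -48 (Z = (-8 + 4*(-25/4)) - 15 = (-8 - 25) - 15 = -33 - 15 = -48)
y(-65, 46) + Y(Z, h(0, -5)/(-30)) = -53 + (70 - 1*(-48)) = -53 + (70 + 48) = -53 + 118 = 65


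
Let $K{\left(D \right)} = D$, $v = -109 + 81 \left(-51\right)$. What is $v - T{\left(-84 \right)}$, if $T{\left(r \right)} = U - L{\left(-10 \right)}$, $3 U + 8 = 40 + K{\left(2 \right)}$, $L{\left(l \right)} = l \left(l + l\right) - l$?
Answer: $- \frac{12124}{3} \approx -4041.3$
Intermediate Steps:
$v = -4240$ ($v = -109 - 4131 = -4240$)
$L{\left(l \right)} = - l + 2 l^{2}$ ($L{\left(l \right)} = l 2 l - l = 2 l^{2} - l = - l + 2 l^{2}$)
$U = \frac{34}{3}$ ($U = - \frac{8}{3} + \frac{40 + 2}{3} = - \frac{8}{3} + \frac{1}{3} \cdot 42 = - \frac{8}{3} + 14 = \frac{34}{3} \approx 11.333$)
$T{\left(r \right)} = - \frac{596}{3}$ ($T{\left(r \right)} = \frac{34}{3} - - 10 \left(-1 + 2 \left(-10\right)\right) = \frac{34}{3} - - 10 \left(-1 - 20\right) = \frac{34}{3} - \left(-10\right) \left(-21\right) = \frac{34}{3} - 210 = - \frac{596}{3}$)
$v - T{\left(-84 \right)} = -4240 - - \frac{596}{3} = -4240 + \frac{596}{3} = - \frac{12124}{3}$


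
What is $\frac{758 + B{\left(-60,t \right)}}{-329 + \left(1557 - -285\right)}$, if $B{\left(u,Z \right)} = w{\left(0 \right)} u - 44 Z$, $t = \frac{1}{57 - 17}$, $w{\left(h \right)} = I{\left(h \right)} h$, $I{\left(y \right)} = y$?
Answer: $\frac{7569}{15130} \approx 0.50026$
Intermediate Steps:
$w{\left(h \right)} = h^{2}$ ($w{\left(h \right)} = h h = h^{2}$)
$t = \frac{1}{40} \approx 0.025$
$B{\left(u,Z \right)} = - 44 Z$ ($B{\left(u,Z \right)} = 0^{2} u - 44 Z = 0 u - 44 Z = 0 - 44 Z = - 44 Z$)
$\frac{758 + B{\left(-60,t \right)}}{-329 + \left(1557 - -285\right)} = \frac{758 - \frac{11}{10}}{-329 + \left(1557 - -285\right)} = \frac{758 - \frac{11}{10}}{-329 + \left(1557 + 285\right)} = \frac{7569}{10 \left(-329 + 1842\right)} = \frac{7569}{10 \cdot 1513} = \frac{7569}{10} \cdot \frac{1}{1513} = \frac{7569}{15130}$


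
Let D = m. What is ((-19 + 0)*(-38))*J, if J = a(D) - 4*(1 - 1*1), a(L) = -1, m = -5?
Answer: -722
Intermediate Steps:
D = -5
J = -1 (J = -1 - 4*(1 - 1*1) = -1 - 4*(1 - 1) = -1 - 4*0 = -1 + 0 = -1)
((-19 + 0)*(-38))*J = ((-19 + 0)*(-38))*(-1) = -19*(-38)*(-1) = 722*(-1) = -722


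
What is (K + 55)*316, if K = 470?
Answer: 165900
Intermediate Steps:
(K + 55)*316 = (470 + 55)*316 = 525*316 = 165900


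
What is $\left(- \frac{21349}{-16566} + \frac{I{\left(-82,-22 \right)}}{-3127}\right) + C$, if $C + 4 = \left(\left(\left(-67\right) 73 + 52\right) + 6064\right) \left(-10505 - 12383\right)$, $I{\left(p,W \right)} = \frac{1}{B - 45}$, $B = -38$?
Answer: $- \frac{120550108649854249}{4299556206} \approx -2.8038 \cdot 10^{7}$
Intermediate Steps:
$I{\left(p,W \right)} = - \frac{1}{83}$ ($I{\left(p,W \right)} = \frac{1}{-38 - 45} = \frac{1}{-83} = - \frac{1}{83}$)
$C = -28037804$ ($C = -4 + \left(\left(\left(-67\right) 73 + 52\right) + 6064\right) \left(-10505 - 12383\right) = -4 + \left(\left(-4891 + 52\right) + 6064\right) \left(-22888\right) = -4 + \left(-4839 + 6064\right) \left(-22888\right) = -4 + 1225 \left(-22888\right) = -4 - 28037800 = -28037804$)
$\left(- \frac{21349}{-16566} + \frac{I{\left(-82,-22 \right)}}{-3127}\right) + C = \left(- \frac{21349}{-16566} - \frac{1}{83 \left(-3127\right)}\right) - 28037804 = \left(\left(-21349\right) \left(- \frac{1}{16566}\right) - - \frac{1}{259541}\right) - 28037804 = \left(\frac{21349}{16566} + \frac{1}{259541}\right) - 28037804 = \frac{5540957375}{4299556206} - 28037804 = - \frac{120550108649854249}{4299556206}$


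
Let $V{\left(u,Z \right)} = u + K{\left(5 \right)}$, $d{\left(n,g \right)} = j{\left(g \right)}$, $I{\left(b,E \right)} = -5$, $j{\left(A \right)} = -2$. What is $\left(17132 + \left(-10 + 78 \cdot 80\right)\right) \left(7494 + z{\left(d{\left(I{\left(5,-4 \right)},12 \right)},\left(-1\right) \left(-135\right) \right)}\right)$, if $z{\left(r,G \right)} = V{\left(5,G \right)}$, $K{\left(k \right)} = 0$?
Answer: $175191638$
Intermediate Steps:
$d{\left(n,g \right)} = -2$
$V{\left(u,Z \right)} = u$ ($V{\left(u,Z \right)} = u + 0 = u$)
$z{\left(r,G \right)} = 5$
$\left(17132 + \left(-10 + 78 \cdot 80\right)\right) \left(7494 + z{\left(d{\left(I{\left(5,-4 \right)},12 \right)},\left(-1\right) \left(-135\right) \right)}\right) = \left(17132 + \left(-10 + 78 \cdot 80\right)\right) \left(7494 + 5\right) = \left(17132 + \left(-10 + 6240\right)\right) 7499 = \left(17132 + 6230\right) 7499 = 23362 \cdot 7499 = 175191638$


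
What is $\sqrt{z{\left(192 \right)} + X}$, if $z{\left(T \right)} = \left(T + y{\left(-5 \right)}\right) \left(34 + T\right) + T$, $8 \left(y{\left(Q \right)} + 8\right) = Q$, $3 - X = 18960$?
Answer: $\frac{3 \sqrt{10079}}{2} \approx 150.59$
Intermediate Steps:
$X = -18957$ ($X = 3 - 18960 = -18957$)
$y{\left(Q \right)} = -8 + \frac{Q}{8}$
$z{\left(T \right)} = T + \left(34 + T\right) \left(- \frac{69}{8} + T\right)$ ($z{\left(T \right)} = \left(T + \left(-8 + \frac{1}{8} \left(-5\right)\right)\right) \left(34 + T\right) + T = \left(T - \frac{69}{8}\right) \left(34 + T\right) + T = \left(- \frac{69}{8} + T\right) \left(34 + T\right) + T = \left(34 + T\right) \left(- \frac{69}{8} + T\right) + T = T + \left(34 + T\right) \left(- \frac{69}{8} + T\right)$)
$\sqrt{z{\left(192 \right)} + X} = \sqrt{\left(- \frac{1173}{4} + 192^{2} + \frac{211}{8} \cdot 192\right) - 18957} = \sqrt{\left(- \frac{1173}{4} + 36864 + 5064\right) - 18957} = \sqrt{\frac{166539}{4} - 18957} = \sqrt{\frac{90711}{4}} = \frac{3 \sqrt{10079}}{2}$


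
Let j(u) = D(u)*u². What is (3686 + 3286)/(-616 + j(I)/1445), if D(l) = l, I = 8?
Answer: -839545/74134 ≈ -11.325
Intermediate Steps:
j(u) = u³ (j(u) = u*u² = u³)
(3686 + 3286)/(-616 + j(I)/1445) = (3686 + 3286)/(-616 + 8³/1445) = 6972/(-616 + 512*(1/1445)) = 6972/(-616 + 512/1445) = 6972/(-889608/1445) = 6972*(-1445/889608) = -839545/74134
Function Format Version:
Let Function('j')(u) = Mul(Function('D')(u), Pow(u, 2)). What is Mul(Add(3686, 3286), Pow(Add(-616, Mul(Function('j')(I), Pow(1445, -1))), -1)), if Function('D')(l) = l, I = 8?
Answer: Rational(-839545, 74134) ≈ -11.325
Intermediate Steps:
Function('j')(u) = Pow(u, 3) (Function('j')(u) = Mul(u, Pow(u, 2)) = Pow(u, 3))
Mul(Add(3686, 3286), Pow(Add(-616, Mul(Function('j')(I), Pow(1445, -1))), -1)) = Mul(Add(3686, 3286), Pow(Add(-616, Mul(Pow(8, 3), Pow(1445, -1))), -1)) = Mul(6972, Pow(Add(-616, Mul(512, Rational(1, 1445))), -1)) = Mul(6972, Pow(Add(-616, Rational(512, 1445)), -1)) = Mul(6972, Pow(Rational(-889608, 1445), -1)) = Mul(6972, Rational(-1445, 889608)) = Rational(-839545, 74134)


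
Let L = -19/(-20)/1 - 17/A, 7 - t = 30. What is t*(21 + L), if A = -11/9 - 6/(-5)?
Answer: -361997/20 ≈ -18100.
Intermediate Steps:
t = -23 (t = 7 - 1*30 = 7 - 30 = -23)
A = -1/45 (A = -11*1/9 - 6*(-1/5) = -11/9 + 6/5 = -1/45 ≈ -0.022222)
L = 15319/20 (L = -19/(-20)/1 - 17/(-1/45) = -19*(-1/20)*1 - 17*(-45) = (19/20)*1 + 765 = 19/20 + 765 = 15319/20 ≈ 765.95)
t*(21 + L) = -23*(21 + 15319/20) = -23*15739/20 = -361997/20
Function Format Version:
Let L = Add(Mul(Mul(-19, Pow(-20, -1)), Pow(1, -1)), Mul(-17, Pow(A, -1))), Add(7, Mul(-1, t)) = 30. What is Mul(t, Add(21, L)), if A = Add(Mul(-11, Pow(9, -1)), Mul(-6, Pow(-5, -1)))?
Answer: Rational(-361997, 20) ≈ -18100.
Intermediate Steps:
t = -23 (t = Add(7, Mul(-1, 30)) = Add(7, -30) = -23)
A = Rational(-1, 45) (A = Add(Mul(-11, Rational(1, 9)), Mul(-6, Rational(-1, 5))) = Add(Rational(-11, 9), Rational(6, 5)) = Rational(-1, 45) ≈ -0.022222)
L = Rational(15319, 20) (L = Add(Mul(Mul(-19, Pow(-20, -1)), Pow(1, -1)), Mul(-17, Pow(Rational(-1, 45), -1))) = Add(Mul(Mul(-19, Rational(-1, 20)), 1), Mul(-17, -45)) = Add(Mul(Rational(19, 20), 1), 765) = Add(Rational(19, 20), 765) = Rational(15319, 20) ≈ 765.95)
Mul(t, Add(21, L)) = Mul(-23, Add(21, Rational(15319, 20))) = Mul(-23, Rational(15739, 20)) = Rational(-361997, 20)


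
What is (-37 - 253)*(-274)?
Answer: 79460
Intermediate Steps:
(-37 - 253)*(-274) = -290*(-274) = 79460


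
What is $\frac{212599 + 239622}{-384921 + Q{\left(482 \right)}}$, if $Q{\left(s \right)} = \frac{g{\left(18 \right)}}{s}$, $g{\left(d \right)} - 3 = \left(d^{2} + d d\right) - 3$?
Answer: $- \frac{108985261}{92765637} \approx -1.1748$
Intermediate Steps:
$g{\left(d \right)} = 2 d^{2}$ ($g{\left(d \right)} = 3 - \left(3 - d^{2} - d d\right) = 3 + \left(\left(d^{2} + d^{2}\right) - 3\right) = 3 + \left(2 d^{2} - 3\right) = 3 + \left(-3 + 2 d^{2}\right) = 2 d^{2}$)
$Q{\left(s \right)} = \frac{648}{s}$ ($Q{\left(s \right)} = \frac{2 \cdot 18^{2}}{s} = \frac{2 \cdot 324}{s} = \frac{648}{s}$)
$\frac{212599 + 239622}{-384921 + Q{\left(482 \right)}} = \frac{212599 + 239622}{-384921 + \frac{648}{482}} = \frac{452221}{-384921 + 648 \cdot \frac{1}{482}} = \frac{452221}{-384921 + \frac{324}{241}} = \frac{452221}{- \frac{92765637}{241}} = 452221 \left(- \frac{241}{92765637}\right) = - \frac{108985261}{92765637}$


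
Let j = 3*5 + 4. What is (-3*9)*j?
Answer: -513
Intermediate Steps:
j = 19 (j = 15 + 4 = 19)
(-3*9)*j = -3*9*19 = -27*19 = -513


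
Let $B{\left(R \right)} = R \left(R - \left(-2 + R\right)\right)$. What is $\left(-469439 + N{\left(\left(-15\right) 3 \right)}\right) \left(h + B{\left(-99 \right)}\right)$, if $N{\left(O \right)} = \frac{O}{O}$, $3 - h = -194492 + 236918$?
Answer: $20007916998$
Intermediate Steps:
$B{\left(R \right)} = 2 R$ ($B{\left(R \right)} = R 2 = 2 R$)
$h = -42423$ ($h = 3 - \left(-194492 + 236918\right) = 3 - 42426 = -42423$)
$N{\left(O \right)} = 1$
$\left(-469439 + N{\left(\left(-15\right) 3 \right)}\right) \left(h + B{\left(-99 \right)}\right) = \left(-469439 + 1\right) \left(-42423 + 2 \left(-99\right)\right) = - 469438 \left(-42423 - 198\right) = \left(-469438\right) \left(-42621\right) = 20007916998$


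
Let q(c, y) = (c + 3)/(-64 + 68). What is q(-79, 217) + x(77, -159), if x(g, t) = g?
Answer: 58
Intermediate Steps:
q(c, y) = 3/4 + c/4 (q(c, y) = (3 + c)/4 = (3 + c)*(1/4) = 3/4 + c/4)
q(-79, 217) + x(77, -159) = (3/4 + (1/4)*(-79)) + 77 = (3/4 - 79/4) + 77 = -19 + 77 = 58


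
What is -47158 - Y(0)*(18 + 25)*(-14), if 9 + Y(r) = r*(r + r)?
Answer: -52576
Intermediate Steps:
Y(r) = -9 + 2*r² (Y(r) = -9 + r*(r + r) = -9 + r*(2*r) = -9 + 2*r²)
-47158 - Y(0)*(18 + 25)*(-14) = -47158 - (-9 + 2*0²)*(18 + 25)*(-14) = -47158 - (-9 + 2*0)*43*(-14) = -47158 - (-9 + 0)*43*(-14) = -47158 - (-9*43)*(-14) = -47158 - (-387)*(-14) = -47158 - 1*5418 = -47158 - 5418 = -52576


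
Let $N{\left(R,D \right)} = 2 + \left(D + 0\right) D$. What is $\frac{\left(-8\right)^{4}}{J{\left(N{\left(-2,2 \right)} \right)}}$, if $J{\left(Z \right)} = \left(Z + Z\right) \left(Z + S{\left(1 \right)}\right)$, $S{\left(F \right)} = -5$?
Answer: $\frac{1024}{3} \approx 341.33$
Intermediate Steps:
$N{\left(R,D \right)} = 2 + D^{2}$ ($N{\left(R,D \right)} = 2 + D D = 2 + D^{2}$)
$J{\left(Z \right)} = 2 Z \left(-5 + Z\right)$ ($J{\left(Z \right)} = \left(Z + Z\right) \left(Z - 5\right) = 2 Z \left(-5 + Z\right)$)
$\frac{\left(-8\right)^{4}}{J{\left(N{\left(-2,2 \right)} \right)}} = \frac{\left(-8\right)^{4}}{2 \left(2 + 2^{2}\right) \left(-5 + \left(2 + 2^{2}\right)\right)} = \frac{4096}{2 \left(2 + 4\right) \left(-5 + \left(2 + 4\right)\right)} = \frac{4096}{2 \cdot 6 \left(-5 + 6\right)} = \frac{4096}{2 \cdot 6 \cdot 1} = \frac{4096}{12} = 4096 \cdot \frac{1}{12} = \frac{1024}{3}$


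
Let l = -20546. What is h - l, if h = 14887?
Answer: 35433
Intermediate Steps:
h - l = 14887 - 1*(-20546) = 14887 + 20546 = 35433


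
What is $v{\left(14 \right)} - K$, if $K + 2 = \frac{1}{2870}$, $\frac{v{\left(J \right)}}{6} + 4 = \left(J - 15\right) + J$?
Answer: $\frac{160719}{2870} \approx 56.0$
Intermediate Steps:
$v{\left(J \right)} = -114 + 12 J$ ($v{\left(J \right)} = -24 + 6 \left(\left(J - 15\right) + J\right) = -24 + 6 \left(\left(-15 + J\right) + J\right) = -24 + 6 \left(-15 + 2 J\right) = -24 + \left(-90 + 12 J\right) = -114 + 12 J$)
$K = - \frac{5739}{2870}$ ($K = -2 + \frac{1}{2870} = - \frac{5739}{2870} \approx -1.9997$)
$v{\left(14 \right)} - K = \left(-114 + 12 \cdot 14\right) - - \frac{5739}{2870} = \left(-114 + 168\right) + \frac{5739}{2870} = 54 + \frac{5739}{2870} = \frac{160719}{2870}$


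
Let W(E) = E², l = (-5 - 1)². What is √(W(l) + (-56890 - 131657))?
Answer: I*√187251 ≈ 432.73*I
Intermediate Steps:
l = 36 (l = (-6)² = 36)
√(W(l) + (-56890 - 131657)) = √(36² + (-56890 - 131657)) = √(1296 - 188547) = √(-187251) = I*√187251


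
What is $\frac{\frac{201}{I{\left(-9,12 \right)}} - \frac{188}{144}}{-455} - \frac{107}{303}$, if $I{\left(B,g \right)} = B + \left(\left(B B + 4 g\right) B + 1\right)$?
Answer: $- \frac{52051777}{148766940} \approx -0.34989$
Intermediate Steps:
$I{\left(B,g \right)} = 1 + B + B \left(B^{2} + 4 g\right)$ ($I{\left(B,g \right)} = B + \left(\left(B^{2} + 4 g\right) B + 1\right) = B + \left(B \left(B^{2} + 4 g\right) + 1\right) = B + \left(1 + B \left(B^{2} + 4 g\right)\right) = 1 + B + B \left(B^{2} + 4 g\right)$)
$\frac{\frac{201}{I{\left(-9,12 \right)}} - \frac{188}{144}}{-455} - \frac{107}{303} = \frac{\frac{201}{1 - 9 + \left(-9\right)^{3} + 4 \left(-9\right) 12} - \frac{188}{144}}{-455} - \frac{107}{303} = \left(\frac{201}{1 - 9 - 729 - 432} - \frac{47}{36}\right) \left(- \frac{1}{455}\right) - \frac{107}{303} = \left(\frac{201}{-1169} - \frac{47}{36}\right) \left(- \frac{1}{455}\right) - \frac{107}{303} = \left(201 \left(- \frac{1}{1169}\right) - \frac{47}{36}\right) \left(- \frac{1}{455}\right) - \frac{107}{303} = \left(- \frac{201}{1169} - \frac{47}{36}\right) \left(- \frac{1}{455}\right) - \frac{107}{303} = \left(- \frac{62179}{42084}\right) \left(- \frac{1}{455}\right) - \frac{107}{303} = \frac{4783}{1472940} - \frac{107}{303} = - \frac{52051777}{148766940}$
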